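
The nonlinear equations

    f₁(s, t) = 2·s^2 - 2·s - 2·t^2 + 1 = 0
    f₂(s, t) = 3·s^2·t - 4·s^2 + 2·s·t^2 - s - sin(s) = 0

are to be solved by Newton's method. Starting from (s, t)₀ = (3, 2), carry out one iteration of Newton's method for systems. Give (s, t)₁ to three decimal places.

At (3, 2): F = (5.000, 38.85888).
Jacobian J = [[4·s - 2, -4·t], [6·s·t - 8·s + 2·t^2 - cos(s) - 1, 3·s^2 + 4·s·t]].
At the point, J = [[10.000, -8.000], [19.98999, 51.000]] (det J = 669.91994).
Solving J·Δ = −F gives Δ = (-0.845, -0.431).
Then the next iterate is (s, t)₁ = (2.155, 1.569).

(2.155, 1.569)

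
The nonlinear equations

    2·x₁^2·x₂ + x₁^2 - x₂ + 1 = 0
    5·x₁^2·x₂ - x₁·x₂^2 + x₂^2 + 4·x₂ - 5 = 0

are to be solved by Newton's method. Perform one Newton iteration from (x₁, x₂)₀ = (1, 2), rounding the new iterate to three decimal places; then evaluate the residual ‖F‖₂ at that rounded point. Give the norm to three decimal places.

2.826

At (1, 2): F = (4.000, 13.000).
Jacobian J = [[4·x₁·x₂ + 2·x₁, 2·x₁^2 - 1], [10·x₁·x₂ - x₂^2, 5·x₁^2 - 2·x₁·x₂ + 2·x₂ + 4]].
At the point, J = [[10.000, 1.000], [16.000, 9.000]] (det J = 74.000).
Solving J·Δ = −F gives Δ = (-0.311, -0.892).
Then the next iterate is (x₁, x₂)₁ = (0.689, 1.108).
Re-evaluating at (0.689, 1.108): F = (1.41870, 2.44376), so ‖F‖₂ = 2.826.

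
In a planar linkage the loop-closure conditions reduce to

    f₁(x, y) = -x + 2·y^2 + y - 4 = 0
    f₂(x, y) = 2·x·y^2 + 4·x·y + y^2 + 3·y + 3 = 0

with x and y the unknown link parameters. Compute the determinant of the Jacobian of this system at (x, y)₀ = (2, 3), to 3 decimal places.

J = [[-1, 4·y + 1], [2·y^2 + 4·y, 4·x·y + 4·x + 2·y + 3]].
At the point, J = [[-1.000, 13.000], [30.000, 41.000]].
det J = -431.000.

-431.000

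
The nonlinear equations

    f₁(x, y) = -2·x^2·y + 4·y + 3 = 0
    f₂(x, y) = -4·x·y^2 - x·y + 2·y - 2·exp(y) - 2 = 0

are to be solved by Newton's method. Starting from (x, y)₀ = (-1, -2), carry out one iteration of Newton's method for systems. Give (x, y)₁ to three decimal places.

At (-1, -2): F = (-1.000, 7.72933).
Jacobian J = [[-4·x·y, -2·x^2 + 4], [-4·y^2 - y, -8·x·y - x - 2·exp(y) + 2]].
At the point, J = [[-8.000, 2.000], [-14.000, -13.27067]] (det J = 134.16536).
Solving J·Δ = −F gives Δ = (0.016, 0.565).
Then the next iterate is (x, y)₁ = (-0.984, -1.435).

(-0.984, -1.435)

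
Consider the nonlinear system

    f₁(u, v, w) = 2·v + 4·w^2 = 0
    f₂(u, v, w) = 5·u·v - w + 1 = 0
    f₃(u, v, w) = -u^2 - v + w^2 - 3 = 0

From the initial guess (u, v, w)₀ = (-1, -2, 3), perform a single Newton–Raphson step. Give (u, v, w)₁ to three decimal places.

(-0.238, -1.651, 1.638)

At (-1, -2, 3): F = (32.000, 8.000, 7.000).
Jacobian J = [[0, 2, 8·w], [5·v, 5·u, -1], [-2·u, -1, 2·w]].
At the point, J = [[0.000, 2.000, 24.000], [-10.000, -5.000, -1.000], [2.000, -1.000, 6.000]] (det J = 596.000).
Solving J·Δ = −F gives Δ = (0.762, 0.349, -1.362).
Then the next iterate is (u, v, w)₁ = (-0.238, -1.651, 1.638).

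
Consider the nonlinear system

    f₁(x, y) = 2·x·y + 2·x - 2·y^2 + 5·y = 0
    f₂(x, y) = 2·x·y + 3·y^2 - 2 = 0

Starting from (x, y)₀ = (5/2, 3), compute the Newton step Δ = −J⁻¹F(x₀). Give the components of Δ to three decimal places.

At (5/2, 3): F = (17.000, 40.000).
Jacobian J = [[2·y + 2, 2·x - 4·y + 5], [2·y, 2·x + 6·y]].
At the point, J = [[8.000, -2.000], [6.000, 23.000]] (det J = 196.000).
Solving J·Δ = −F gives Δ = (-2.403, -1.112).

(-2.403, -1.112)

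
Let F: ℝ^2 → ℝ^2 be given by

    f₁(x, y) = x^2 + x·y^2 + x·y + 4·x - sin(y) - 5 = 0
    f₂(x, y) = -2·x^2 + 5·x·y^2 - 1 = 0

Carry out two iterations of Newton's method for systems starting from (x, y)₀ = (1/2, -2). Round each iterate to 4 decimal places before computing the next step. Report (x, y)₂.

(0.9060, -0.8382)

At (1/2, -2): F = (-0.840703, 8.5000).
Jacobian J = [[2·x + y^2 + y + 4, 2·x·y + x - cos(y)], [-4·x + 5·y^2, 10·x·y]].
At the point, J = [[7.0000, -1.083853], [18.0000, -10.0000]] (det J = -50.490643).
Solving J·Δ = −F gives Δ = (0.3490, 1.4781).
Then the next iterate is (x, y)₁ = (0.8490, -0.5219).
Round to (0.8490, -0.5219) and repeat: F = (-0.596514, -1.285351), J = [[5.448480, -0.904060], [-2.034102, -4.430931]].
Δ = (0.0570, -0.3163), so (x, y)₂ = (0.9060, -0.8382).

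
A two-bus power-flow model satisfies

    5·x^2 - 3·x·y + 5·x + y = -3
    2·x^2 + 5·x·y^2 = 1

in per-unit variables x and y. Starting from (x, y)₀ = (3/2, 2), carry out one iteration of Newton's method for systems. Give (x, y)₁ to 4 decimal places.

At (3/2, 2): F = (14.7500, 33.5000).
Jacobian J = [[10·x - 3·y + 5, -3·x + 1], [4·x + 5·y^2, 10·x·y]].
At the point, J = [[14.0000, -3.5000], [26.0000, 30.0000]] (det J = 511.0000).
Solving J·Δ = −F gives Δ = (-1.0954, -0.1673).
Then the next iterate is (x, y)₁ = (0.4046, 1.8327).

(0.4046, 1.8327)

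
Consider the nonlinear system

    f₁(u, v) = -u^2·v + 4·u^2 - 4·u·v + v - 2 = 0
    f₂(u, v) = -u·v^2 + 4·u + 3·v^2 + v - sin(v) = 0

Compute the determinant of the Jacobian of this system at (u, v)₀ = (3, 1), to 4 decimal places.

66.4358

J = [[-2·u·v + 8·u - 4·v, -u^2 - 4·u + 1], [-v^2 + 4, -2·u·v + 6·v - cos(v) + 1]].
At the point, J = [[14.0000, -20.0000], [3.0000, 0.459698]].
det J = 66.4358.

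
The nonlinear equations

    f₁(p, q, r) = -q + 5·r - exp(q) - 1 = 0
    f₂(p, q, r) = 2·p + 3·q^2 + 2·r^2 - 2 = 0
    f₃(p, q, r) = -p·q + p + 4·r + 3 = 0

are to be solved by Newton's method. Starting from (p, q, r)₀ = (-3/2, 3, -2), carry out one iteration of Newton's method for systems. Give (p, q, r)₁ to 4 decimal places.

At (-3/2, 3, -2): F = (-34.085537, 30.0000, -2.0000).
Jacobian J = [[0, -exp(q) - 1, 5], [2, 6·q, 4·r], [-q + 1, -p, 4]].
At the point, J = [[0.0000, -21.085537, 5.0000], [2.0000, 18.0000, -8.0000], [-2.0000, 1.5000, 4.0000]] (det J = 26.315705).
Solving J·Δ = −F gives Δ = (10.0810, -0.2780, 5.6448).
Then the next iterate is (p, q, r)₁ = (8.5810, 2.7220, 3.6448).

(8.5810, 2.7220, 3.6448)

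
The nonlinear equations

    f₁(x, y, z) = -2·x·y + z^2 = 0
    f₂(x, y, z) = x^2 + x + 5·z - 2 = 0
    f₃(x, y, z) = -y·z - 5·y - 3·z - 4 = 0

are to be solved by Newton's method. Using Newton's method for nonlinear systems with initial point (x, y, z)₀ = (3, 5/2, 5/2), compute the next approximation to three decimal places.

(1.521, 0.249, 0.070)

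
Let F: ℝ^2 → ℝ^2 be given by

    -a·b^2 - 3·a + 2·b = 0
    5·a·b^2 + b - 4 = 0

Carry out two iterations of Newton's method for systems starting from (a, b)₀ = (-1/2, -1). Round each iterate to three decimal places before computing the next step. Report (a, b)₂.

(2.913, 4.336)

At (-1/2, -1): F = (0.000, -7.500).
Jacobian J = [[-b^2 - 3, -2·a·b + 2], [5·b^2, 10·a·b + 1]].
At the point, J = [[-4.000, 1.000], [5.000, 6.000]] (det J = -29.000).
Solving J·Δ = −F gives Δ = (0.259, 1.034).
Then the next iterate is (a, b)₁ = (-0.241, 0.034).
Round to (-0.241, 0.034) and repeat: F = (0.79128, -3.96739), J = [[-3.00116, 2.01639], [0.00578, 0.91806]].
Δ = (3.154, 4.302), so (a, b)₂ = (2.913, 4.336).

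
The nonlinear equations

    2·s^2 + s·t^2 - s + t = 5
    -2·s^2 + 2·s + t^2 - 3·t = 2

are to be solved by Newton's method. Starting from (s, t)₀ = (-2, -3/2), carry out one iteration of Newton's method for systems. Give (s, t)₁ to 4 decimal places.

At (-2, -3/2): F = (-1.0000, -7.2500).
Jacobian J = [[4·s + t^2 - 1, 2·s·t + 1], [-4·s + 2, 2·t - 3]].
At the point, J = [[-6.7500, 7.0000], [10.0000, -6.0000]] (det J = -29.5000).
Solving J·Δ = −F gives Δ = (1.9237, 1.9979).
Then the next iterate is (s, t)₁ = (-0.0763, 0.4979).

(-0.0763, 0.4979)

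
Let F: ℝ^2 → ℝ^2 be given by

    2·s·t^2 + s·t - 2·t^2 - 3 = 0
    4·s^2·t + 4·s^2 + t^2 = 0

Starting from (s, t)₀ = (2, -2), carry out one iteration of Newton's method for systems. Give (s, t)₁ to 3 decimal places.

At (2, -2): F = (1.000, -12.000).
Jacobian J = [[2·t^2 + t, 4·s·t + s - 4·t], [8·s·t + 8·s, 4·s^2 + 2·t]].
At the point, J = [[6.000, -6.000], [-16.000, 12.000]] (det J = -24.000).
Solving J·Δ = −F gives Δ = (-2.500, -2.333).
Then the next iterate is (s, t)₁ = (-0.500, -4.333).

(-0.500, -4.333)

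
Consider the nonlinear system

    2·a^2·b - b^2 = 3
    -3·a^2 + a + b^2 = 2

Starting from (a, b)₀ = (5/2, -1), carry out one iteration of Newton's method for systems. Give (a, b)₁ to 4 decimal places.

(1.2304, -0.7377)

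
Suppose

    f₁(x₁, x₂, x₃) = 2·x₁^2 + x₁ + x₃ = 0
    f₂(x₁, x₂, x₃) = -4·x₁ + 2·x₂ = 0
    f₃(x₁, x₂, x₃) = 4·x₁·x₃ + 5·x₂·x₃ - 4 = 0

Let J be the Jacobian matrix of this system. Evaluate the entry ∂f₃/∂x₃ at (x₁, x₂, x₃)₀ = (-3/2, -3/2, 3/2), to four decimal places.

∂f₃/∂x₃ = 4·x₁ + 5·x₂.
At (-3/2, -3/2, 3/2) this is -13.5000.

-13.5000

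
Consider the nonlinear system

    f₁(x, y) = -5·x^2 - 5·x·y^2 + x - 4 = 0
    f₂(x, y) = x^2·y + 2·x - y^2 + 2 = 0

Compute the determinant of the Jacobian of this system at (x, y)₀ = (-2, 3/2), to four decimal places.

129.7500

J = [[-10·x - 5·y^2 + 1, -10·x·y], [2·x·y + 2, x^2 - 2·y]].
At the point, J = [[9.7500, 30.0000], [-4.0000, 1.0000]].
det J = 129.7500.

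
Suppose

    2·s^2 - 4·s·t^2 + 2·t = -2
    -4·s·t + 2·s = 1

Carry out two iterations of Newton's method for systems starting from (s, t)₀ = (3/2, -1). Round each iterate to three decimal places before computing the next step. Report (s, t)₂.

(0.197, -0.753)

At (3/2, -1): F = (-1.500, 8.000).
Jacobian J = [[4·s - 4·t^2, -8·s·t + 2], [-4·t + 2, -4·s]].
At the point, J = [[2.000, 14.000], [6.000, -6.000]] (det J = -96.000).
Solving J·Δ = −F gives Δ = (-1.073, 0.260).
Then the next iterate is (s, t)₁ = (0.427, -0.740).
Round to (0.427, -0.740) and repeat: F = (-0.05064, 1.11792), J = [[-0.48240, 4.52784], [4.960, -1.708]].
Δ = (-0.230, -0.013), so (s, t)₂ = (0.197, -0.753).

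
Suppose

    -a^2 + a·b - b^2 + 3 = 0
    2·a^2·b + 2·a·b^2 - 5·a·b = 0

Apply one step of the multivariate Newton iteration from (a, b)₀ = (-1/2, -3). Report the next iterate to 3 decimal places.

(-0.258, -2.048)

At (-1/2, -3): F = (-4.750, -18.000).
Jacobian J = [[-2·a + b, a - 2·b], [4·a·b + 2·b^2 - 5·b, 2·a^2 + 4·a·b - 5·a]].
At the point, J = [[-2.000, 5.500], [39.000, 9.000]] (det J = -232.500).
Solving J·Δ = −F gives Δ = (0.242, 0.952).
Then the next iterate is (a, b)₁ = (-0.258, -2.048).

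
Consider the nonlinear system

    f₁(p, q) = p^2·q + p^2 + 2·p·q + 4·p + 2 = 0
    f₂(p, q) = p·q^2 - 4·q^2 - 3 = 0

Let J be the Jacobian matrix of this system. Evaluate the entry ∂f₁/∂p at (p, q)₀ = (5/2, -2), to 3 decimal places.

∂f₁/∂p = 2·p·q + 2·p + 2·q + 4.
At (5/2, -2) this is -5.000.

-5.000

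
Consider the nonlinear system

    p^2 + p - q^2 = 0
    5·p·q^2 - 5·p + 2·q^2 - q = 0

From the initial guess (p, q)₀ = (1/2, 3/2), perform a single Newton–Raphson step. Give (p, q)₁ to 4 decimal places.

At (1/2, 3/2): F = (-1.5000, 6.1250).
Jacobian J = [[2·p + 1, -2·q], [5·q^2 - 5, 10·p·q + 4·q - 1]].
At the point, J = [[2.0000, -3.0000], [6.2500, 12.5000]] (det J = 43.7500).
Solving J·Δ = −F gives Δ = (0.0086, -0.4943).
Then the next iterate is (p, q)₁ = (0.5086, 1.0057).

(0.5086, 1.0057)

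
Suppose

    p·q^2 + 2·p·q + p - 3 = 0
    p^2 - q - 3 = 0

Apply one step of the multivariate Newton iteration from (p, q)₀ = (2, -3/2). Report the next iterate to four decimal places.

At (2, -3/2): F = (-2.5000, 2.5000).
Jacobian J = [[q^2 + 2·q + 1, 2·p·q + 2·p], [2·p, -1]].
At the point, J = [[0.2500, -2.0000], [4.0000, -1.0000]] (det J = 7.7500).
Solving J·Δ = −F gives Δ = (-0.9677, -1.3710).
Then the next iterate is (p, q)₁ = (1.0323, -2.8710).

(1.0323, -2.8710)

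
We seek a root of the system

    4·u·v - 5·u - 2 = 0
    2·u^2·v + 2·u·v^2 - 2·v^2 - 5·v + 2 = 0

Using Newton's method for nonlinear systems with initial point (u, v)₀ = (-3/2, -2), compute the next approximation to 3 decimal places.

At (-3/2, -2): F = (17.500, -17.000).
Jacobian J = [[4·v - 5, 4·u], [4·u·v + 2·v^2, 2·u^2 + 4·u·v - 4·v - 5]].
At the point, J = [[-13.000, -6.000], [20.000, 19.500]] (det J = -133.500).
Solving J·Δ = −F gives Δ = (1.792, -0.966).
Then the next iterate is (u, v)₁ = (0.292, -2.966).

(0.292, -2.966)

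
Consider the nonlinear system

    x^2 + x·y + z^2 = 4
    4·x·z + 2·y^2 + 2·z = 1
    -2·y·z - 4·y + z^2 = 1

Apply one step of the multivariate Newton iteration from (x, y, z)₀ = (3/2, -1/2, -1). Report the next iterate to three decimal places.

At (3/2, -1/2, -1): F = (-1.500, -8.500, 1.000).
Jacobian J = [[2·x + y, x, 2·z], [4·z, 4·y, 4·x + 2], [0, -2·z - 4, -2·y + 2·z]].
At the point, J = [[2.500, 1.500, -2.000], [-4.000, -2.000, 8.000], [0.000, -2.000, -1.000]] (det J = 23.000).
Solving J·Δ = −F gives Δ = (2.859, -0.663, 2.326).
Then the next iterate is (x, y, z)₁ = (4.359, -1.163, 1.326).

(4.359, -1.163, 1.326)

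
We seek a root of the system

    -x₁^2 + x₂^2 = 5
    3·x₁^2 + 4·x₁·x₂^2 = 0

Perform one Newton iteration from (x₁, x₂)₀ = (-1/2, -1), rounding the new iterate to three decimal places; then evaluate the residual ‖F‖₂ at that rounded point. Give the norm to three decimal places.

48.545

At (-1/2, -1): F = (-4.250, -1.250).
Jacobian J = [[-2·x₁, 2·x₂], [6·x₁ + 4·x₂^2, 8·x₁·x₂]].
At the point, J = [[1.000, -2.000], [1.000, 4.000]] (det J = 6.000).
Solving J·Δ = −F gives Δ = (3.250, -0.500).
Then the next iterate is (x₁, x₂)₁ = (2.750, -1.500).
Re-evaluating at (2.750, -1.500): F = (-10.31250, 47.43750), so ‖F‖₂ = 48.545.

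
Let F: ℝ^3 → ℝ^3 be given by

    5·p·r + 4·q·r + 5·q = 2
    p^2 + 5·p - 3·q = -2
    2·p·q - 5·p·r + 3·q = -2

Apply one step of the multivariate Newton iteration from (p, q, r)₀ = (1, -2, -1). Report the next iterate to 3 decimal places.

At (1, -2, -1): F = (-9.000, 14.000, -3.000).
Jacobian J = [[5·r, 4·r + 5, 5·p + 4·q], [2·p + 5, -3, 0], [2·q - 5·r, 2·p + 3, -5·p]].
At the point, J = [[-5.000, 1.000, -3.000], [7.000, -3.000, 0.000], [1.000, 5.000, -5.000]] (det J = -154.000).
Solving J·Δ = −F gives Δ = (-1.610, 0.909, -0.013).
Then the next iterate is (p, q, r)₁ = (-0.610, -1.091, -1.013).

(-0.610, -1.091, -1.013)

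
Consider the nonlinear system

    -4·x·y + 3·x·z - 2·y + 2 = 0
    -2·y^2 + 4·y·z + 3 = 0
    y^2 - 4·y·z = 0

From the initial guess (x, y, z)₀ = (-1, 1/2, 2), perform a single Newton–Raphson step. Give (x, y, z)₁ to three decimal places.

(-10.250, 3.250, -9.500)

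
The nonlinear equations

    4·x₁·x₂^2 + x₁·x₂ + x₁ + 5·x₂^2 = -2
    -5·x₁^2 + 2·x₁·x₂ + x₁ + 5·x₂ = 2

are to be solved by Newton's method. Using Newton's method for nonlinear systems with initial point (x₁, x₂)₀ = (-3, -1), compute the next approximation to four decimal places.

(-1.3158, -1.1579)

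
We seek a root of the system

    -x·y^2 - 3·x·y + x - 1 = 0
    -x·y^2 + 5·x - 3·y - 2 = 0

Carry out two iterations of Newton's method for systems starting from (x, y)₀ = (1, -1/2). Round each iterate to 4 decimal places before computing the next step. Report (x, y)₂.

(0.2884, -0.4559)

At (1, -1/2): F = (1.2500, 4.2500).
Jacobian J = [[-y^2 - 3·y + 1, -2·x·y - 3·x], [-y^2 + 5, -2·x·y - 3]].
At the point, J = [[2.2500, -2.0000], [4.7500, -2.0000]] (det J = 5.0000).
Solving J·Δ = −F gives Δ = (-1.2000, -0.7250).
Then the next iterate is (x, y)₁ = (-0.2000, -1.2250).
Round to (-0.2000, -1.2250) and repeat: F = (-1.634875, 0.975125), J = [[3.174375, 0.1100], [3.499375, -3.4900]].
Δ = (0.4884, 0.7691), so (x, y)₂ = (0.2884, -0.4559).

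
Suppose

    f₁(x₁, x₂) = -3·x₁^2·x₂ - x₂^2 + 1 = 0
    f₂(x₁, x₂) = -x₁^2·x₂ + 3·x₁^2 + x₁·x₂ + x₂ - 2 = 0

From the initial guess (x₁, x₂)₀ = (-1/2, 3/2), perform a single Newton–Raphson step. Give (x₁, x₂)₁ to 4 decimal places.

(2.9444, 5.0000)

At (-1/2, 3/2): F = (-2.3750, -0.8750).
Jacobian J = [[-6·x₁·x₂, -3·x₁^2 - 2·x₂], [-2·x₁·x₂ + 6·x₁ + x₂, -x₁^2 + x₁ + 1]].
At the point, J = [[4.5000, -3.7500], [0.0000, 0.2500]] (det J = 1.1250).
Solving J·Δ = −F gives Δ = (3.4444, 3.5000).
Then the next iterate is (x₁, x₂)₁ = (2.9444, 5.0000).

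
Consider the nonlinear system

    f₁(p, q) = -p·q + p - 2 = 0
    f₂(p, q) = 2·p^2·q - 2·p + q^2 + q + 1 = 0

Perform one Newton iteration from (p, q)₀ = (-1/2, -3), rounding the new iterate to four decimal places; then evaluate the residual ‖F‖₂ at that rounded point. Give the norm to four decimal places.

1.5842

At (-1/2, -3): F = (-4.0000, 6.5000).
Jacobian J = [[-q + 1, -p], [4·p·q - 2, 2·p^2 + 2·q + 1]].
At the point, J = [[4.0000, 0.5000], [4.0000, -4.5000]] (det J = -20.0000).
Solving J·Δ = −F gives Δ = (0.7375, 2.1000).
Then the next iterate is (p, q)₁ = (0.2375, -0.9000).
Re-evaluating at (0.2375, -0.9000): F = (-1.548750, 0.333469), so ‖F‖₂ = 1.5842.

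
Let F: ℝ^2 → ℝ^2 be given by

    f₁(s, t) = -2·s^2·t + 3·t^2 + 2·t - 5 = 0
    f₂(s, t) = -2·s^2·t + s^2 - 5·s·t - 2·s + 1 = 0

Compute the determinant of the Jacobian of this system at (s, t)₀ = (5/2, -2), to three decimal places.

242.500

J = [[-4·s·t, -2·s^2 + 6·t + 2], [-4·s·t + 2·s - 5·t - 2, -2·s^2 - 5·s]].
At the point, J = [[20.000, -22.500], [33.000, -25.000]].
det J = 242.500.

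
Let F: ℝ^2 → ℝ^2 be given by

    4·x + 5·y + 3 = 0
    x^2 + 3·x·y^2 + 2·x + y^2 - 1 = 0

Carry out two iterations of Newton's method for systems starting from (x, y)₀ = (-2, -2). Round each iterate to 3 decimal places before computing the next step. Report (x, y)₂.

(2.740, -2.792)

At (-2, -2): F = (-15.000, -21.000).
Jacobian J = [[4, 5], [2·x + 3·y^2 + 2, 6·x·y + 2·y]].
At the point, J = [[4.000, 5.000], [10.000, 20.000]] (det J = 30.000).
Solving J·Δ = −F gives Δ = (6.500, -2.200).
Then the next iterate is (x, y)₁ = (4.500, -4.200).
Round to (4.500, -4.200) and repeat: F = (0.000, 284.030), J = [[4.000, 5.000], [63.920, -121.800]].
Δ = (-1.760, 1.408), so (x, y)₂ = (2.740, -2.792).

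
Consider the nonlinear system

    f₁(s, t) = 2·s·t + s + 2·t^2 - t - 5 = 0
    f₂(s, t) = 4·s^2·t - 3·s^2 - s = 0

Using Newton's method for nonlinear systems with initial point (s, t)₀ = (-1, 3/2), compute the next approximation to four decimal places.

At (-1, 3/2): F = (-6.0000, 4.0000).
Jacobian J = [[2·t + 1, 2·s + 4·t - 1], [8·s·t - 6·s - 1, 4·s^2]].
At the point, J = [[4.0000, 3.0000], [-7.0000, 4.0000]] (det J = 37.0000).
Solving J·Δ = −F gives Δ = (0.9730, 0.7027).
Then the next iterate is (s, t)₁ = (-0.0270, 2.2027).

(-0.0270, 2.2027)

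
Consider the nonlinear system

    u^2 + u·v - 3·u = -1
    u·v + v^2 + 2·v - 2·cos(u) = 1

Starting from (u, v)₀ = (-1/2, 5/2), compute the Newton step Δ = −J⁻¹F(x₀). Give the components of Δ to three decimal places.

At (-1/2, 5/2): F = (1.500, 7.24483).
Jacobian J = [[2·u + v - 3, u], [v + 2·sin(u), u + 2·v + 2]].
At the point, J = [[-1.500, -0.500], [1.54115, 6.500]] (det J = -8.97943).
Solving J·Δ = −F gives Δ = (1.489, -1.468).

(1.489, -1.468)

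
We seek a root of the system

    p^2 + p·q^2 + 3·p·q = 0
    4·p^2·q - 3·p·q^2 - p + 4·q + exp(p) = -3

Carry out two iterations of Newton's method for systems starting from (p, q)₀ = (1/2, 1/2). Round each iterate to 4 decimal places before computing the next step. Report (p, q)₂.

At (1/2, 1/2): F = (1.1250, 6.273721).
Jacobian J = [[2·p + q^2 + 3·q, 2·p·q + 3·p], [8·p·q - 3·q^2 + exp(p) - 1, 4·p^2 - 6·p·q + 4]].
At the point, J = [[2.7500, 2.0000], [1.898721, 3.5000]] (det J = 5.827557).
Solving J·Δ = −F gives Δ = (1.4775, -2.5940).
Then the next iterate is (p, q)₁ = (1.9775, -2.0940).
Round to (1.9775, -2.0940) and repeat: F = (0.158864, -58.896281), J = [[2.057836, -2.349270], [-40.056929, 44.487335]].
Δ = (-51.3496, -44.9119), so (p, q)₂ = (-49.3721, -47.0059).

(-49.3721, -47.0059)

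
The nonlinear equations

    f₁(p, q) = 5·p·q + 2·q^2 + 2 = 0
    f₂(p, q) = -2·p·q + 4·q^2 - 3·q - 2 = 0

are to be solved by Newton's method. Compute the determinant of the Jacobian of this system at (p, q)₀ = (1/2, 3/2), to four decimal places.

J = [[5·q, 5·p + 4·q], [-2·q, -2·p + 8·q - 3]].
At the point, J = [[7.5000, 8.5000], [-3.0000, 8.0000]].
det J = 85.5000.

85.5000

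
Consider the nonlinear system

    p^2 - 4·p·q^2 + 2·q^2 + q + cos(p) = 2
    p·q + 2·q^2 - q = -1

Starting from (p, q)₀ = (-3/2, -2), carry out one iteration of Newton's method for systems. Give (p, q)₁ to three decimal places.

(-2.410, -0.493)

At (-3/2, -2): F = (30.32074, 14.000).
Jacobian J = [[2·p - 4·q^2 - sin(p), -8·p·q + 4·q + 1], [q, p + 4·q - 1]].
At the point, J = [[-18.00251, -31.000], [-2.000, -10.500]] (det J = 127.02630).
Solving J·Δ = −F gives Δ = (-0.910, 1.507).
Then the next iterate is (p, q)₁ = (-2.410, -0.493).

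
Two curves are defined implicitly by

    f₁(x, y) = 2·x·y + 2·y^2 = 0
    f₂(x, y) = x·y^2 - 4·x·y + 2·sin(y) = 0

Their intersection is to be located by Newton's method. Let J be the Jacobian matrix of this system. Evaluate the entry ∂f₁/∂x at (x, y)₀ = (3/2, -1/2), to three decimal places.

∂f₁/∂x = 2·y.
At (3/2, -1/2) this is -1.000.

-1.000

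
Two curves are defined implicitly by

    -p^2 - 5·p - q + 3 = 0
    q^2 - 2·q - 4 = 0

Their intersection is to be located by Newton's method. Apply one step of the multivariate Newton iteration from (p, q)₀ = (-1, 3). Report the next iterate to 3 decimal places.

(0.250, 3.250)

At (-1, 3): F = (4.000, -1.000).
Jacobian J = [[-2·p - 5, -1], [0, 2·q - 2]].
At the point, J = [[-3.000, -1.000], [0.000, 4.000]] (det J = -12.000).
Solving J·Δ = −F gives Δ = (1.250, 0.250).
Then the next iterate is (p, q)₁ = (0.250, 3.250).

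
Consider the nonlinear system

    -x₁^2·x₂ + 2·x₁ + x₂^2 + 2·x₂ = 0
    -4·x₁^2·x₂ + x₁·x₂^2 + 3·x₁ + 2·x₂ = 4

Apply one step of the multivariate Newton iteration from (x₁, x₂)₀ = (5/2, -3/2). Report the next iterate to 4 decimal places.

(-0.4040, -3.4260)

At (5/2, -3/2): F = (13.6250, 43.6250).
Jacobian J = [[-2·x₁·x₂ + 2, -x₁^2 + 2·x₂ + 2], [-8·x₁·x₂ + x₂^2 + 3, -4·x₁^2 + 2·x₁·x₂ + 2]].
At the point, J = [[9.5000, -7.2500], [35.2500, -30.5000]] (det J = -34.1875).
Solving J·Δ = −F gives Δ = (-2.9040, -1.9260).
Then the next iterate is (x₁, x₂)₁ = (-0.4040, -3.4260).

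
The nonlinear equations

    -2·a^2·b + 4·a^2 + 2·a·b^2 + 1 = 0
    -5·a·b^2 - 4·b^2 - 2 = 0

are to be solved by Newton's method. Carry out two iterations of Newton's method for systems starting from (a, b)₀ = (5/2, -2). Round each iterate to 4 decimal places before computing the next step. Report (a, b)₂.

At (5/2, -2): F = (71.0000, -68.0000).
Jacobian J = [[-4·a·b + 8·a + 2·b^2, -2·a^2 + 4·a·b], [-5·b^2, -10·a·b - 8·b]].
At the point, J = [[48.0000, -32.5000], [-20.0000, 66.0000]] (det J = 2518.0000).
Solving J·Δ = −F gives Δ = (-0.9833, 0.7323).
Then the next iterate is (a, b)₁ = (1.5167, -1.2677).
Round to (1.5167, -1.2677) and repeat: F = (20.908762, -20.615418), J = [[23.038609, -12.291640], [-8.035316, 29.368806]].
Δ = (-0.6242, 0.5312), so (a, b)₂ = (0.8925, -0.7365).

(0.8925, -0.7365)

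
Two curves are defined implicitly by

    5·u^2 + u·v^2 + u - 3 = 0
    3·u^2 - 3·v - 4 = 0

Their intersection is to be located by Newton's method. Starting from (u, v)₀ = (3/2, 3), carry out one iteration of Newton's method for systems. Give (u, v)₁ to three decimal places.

(1.413, 0.657)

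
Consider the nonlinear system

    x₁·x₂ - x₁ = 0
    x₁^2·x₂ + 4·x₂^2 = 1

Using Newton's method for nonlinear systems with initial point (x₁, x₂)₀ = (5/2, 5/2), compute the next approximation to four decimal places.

At (5/2, 5/2): F = (3.7500, 39.6250).
Jacobian J = [[x₂ - 1, x₁], [2·x₁·x₂, x₁^2 + 8·x₂]].
At the point, J = [[1.5000, 2.5000], [12.5000, 26.2500]] (det J = 8.1250).
Solving J·Δ = −F gives Δ = (0.0769, -1.5462).
Then the next iterate is (x₁, x₂)₁ = (2.5769, 0.9538).

(2.5769, 0.9538)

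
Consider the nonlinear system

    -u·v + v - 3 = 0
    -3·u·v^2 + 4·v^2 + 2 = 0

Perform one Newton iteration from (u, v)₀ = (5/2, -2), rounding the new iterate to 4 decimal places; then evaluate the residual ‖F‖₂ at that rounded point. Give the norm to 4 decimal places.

At (5/2, -2): F = (0.0000, -12.0000).
Jacobian J = [[-v, -u + 1], [-3·v^2, -6·u·v + 8·v]].
At the point, J = [[2.0000, -1.5000], [-12.0000, 14.0000]] (det J = 10.0000).
Solving J·Δ = −F gives Δ = (1.8000, 2.4000).
Then the next iterate is (u, v)₁ = (4.3000, 0.4000).
Re-evaluating at (4.3000, 0.4000): F = (-4.3200, 0.5760), so ‖F‖₂ = 4.3582.

4.3582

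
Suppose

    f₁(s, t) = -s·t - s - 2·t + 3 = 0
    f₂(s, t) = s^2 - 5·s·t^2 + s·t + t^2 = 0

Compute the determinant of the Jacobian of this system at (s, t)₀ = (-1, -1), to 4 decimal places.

-8.0000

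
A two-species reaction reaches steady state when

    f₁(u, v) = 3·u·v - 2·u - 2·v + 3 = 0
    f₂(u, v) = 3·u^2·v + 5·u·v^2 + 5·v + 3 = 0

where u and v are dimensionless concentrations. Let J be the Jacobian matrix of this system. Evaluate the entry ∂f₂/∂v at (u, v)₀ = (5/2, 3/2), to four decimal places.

∂f₂/∂v = 3·u^2 + 10·u·v + 5.
At (5/2, 3/2) this is 61.2500.

61.2500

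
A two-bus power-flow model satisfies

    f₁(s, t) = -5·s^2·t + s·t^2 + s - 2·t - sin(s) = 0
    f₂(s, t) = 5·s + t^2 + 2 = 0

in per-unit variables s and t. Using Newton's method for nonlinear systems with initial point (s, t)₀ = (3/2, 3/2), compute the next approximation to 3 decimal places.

(5.357, -8.845)

At (3/2, 3/2): F = (-15.99749, 11.750).
Jacobian J = [[-10·s·t + t^2 - cos(s) + 1, -5·s^2 + 2·s·t - 2], [5, 2·t]].
At the point, J = [[-19.32074, -8.750], [5.000, 3.000]] (det J = -14.21221).
Solving J·Δ = −F gives Δ = (3.857, -10.345).
Then the next iterate is (s, t)₁ = (5.357, -8.845).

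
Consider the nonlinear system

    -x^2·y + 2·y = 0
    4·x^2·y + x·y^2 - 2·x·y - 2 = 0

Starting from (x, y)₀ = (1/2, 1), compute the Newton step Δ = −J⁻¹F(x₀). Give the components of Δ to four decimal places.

(0.7000, -0.6000)

At (1/2, 1): F = (1.7500, -1.5000).
Jacobian J = [[-2·x·y, -x^2 + 2], [8·x·y + y^2 - 2·y, 4·x^2 + 2·x·y - 2·x]].
At the point, J = [[-1.0000, 1.7500], [3.0000, 1.0000]] (det J = -6.2500).
Solving J·Δ = −F gives Δ = (0.7000, -0.6000).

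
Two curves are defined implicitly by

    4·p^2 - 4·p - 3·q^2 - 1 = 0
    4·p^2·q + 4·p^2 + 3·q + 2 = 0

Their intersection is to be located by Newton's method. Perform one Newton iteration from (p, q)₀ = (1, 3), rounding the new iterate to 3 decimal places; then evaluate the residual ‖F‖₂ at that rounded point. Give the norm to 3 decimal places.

11.282

At (1, 3): F = (-28.000, 27.000).
Jacobian J = [[8·p - 4, -6·q], [8·p·q + 8·p, 4·p^2 + 3]].
At the point, J = [[4.000, -18.000], [32.000, 7.000]] (det J = 604.000).
Solving J·Δ = −F gives Δ = (-0.480, -1.662).
Then the next iterate is (p, q)₁ = (0.520, 1.338).
Re-evaluating at (0.520, 1.338): F = (-7.36913, 8.54278), so ‖F‖₂ = 11.282.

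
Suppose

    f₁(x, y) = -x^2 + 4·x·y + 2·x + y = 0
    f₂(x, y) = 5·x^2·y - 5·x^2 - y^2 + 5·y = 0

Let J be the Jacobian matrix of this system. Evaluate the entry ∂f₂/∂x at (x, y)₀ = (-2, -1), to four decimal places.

40.0000

∂f₂/∂x = 10·x·y - 10·x.
At (-2, -1) this is 40.0000.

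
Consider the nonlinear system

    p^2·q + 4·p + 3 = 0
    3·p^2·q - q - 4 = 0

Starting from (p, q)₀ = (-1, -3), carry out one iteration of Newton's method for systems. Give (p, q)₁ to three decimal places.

At (-1, -3): F = (-4.000, -10.000).
Jacobian J = [[2·p·q + 4, p^2], [6·p·q, 3·p^2 - 1]].
At the point, J = [[10.000, 1.000], [18.000, 2.000]] (det J = 2.000).
Solving J·Δ = −F gives Δ = (-1.000, 14.000).
Then the next iterate is (p, q)₁ = (-2.000, 11.000).

(-2.000, 11.000)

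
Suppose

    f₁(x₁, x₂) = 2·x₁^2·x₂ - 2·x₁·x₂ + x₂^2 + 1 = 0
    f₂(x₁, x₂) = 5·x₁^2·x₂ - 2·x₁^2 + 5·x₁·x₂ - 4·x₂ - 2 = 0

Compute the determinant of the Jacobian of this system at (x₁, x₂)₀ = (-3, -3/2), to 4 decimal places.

-493.5000

J = [[4·x₁·x₂ - 2·x₂, 2·x₁^2 - 2·x₁ + 2·x₂], [10·x₁·x₂ - 4·x₁ + 5·x₂, 5·x₁^2 + 5·x₁ - 4]].
At the point, J = [[21.0000, 21.0000], [49.5000, 26.0000]].
det J = -493.5000.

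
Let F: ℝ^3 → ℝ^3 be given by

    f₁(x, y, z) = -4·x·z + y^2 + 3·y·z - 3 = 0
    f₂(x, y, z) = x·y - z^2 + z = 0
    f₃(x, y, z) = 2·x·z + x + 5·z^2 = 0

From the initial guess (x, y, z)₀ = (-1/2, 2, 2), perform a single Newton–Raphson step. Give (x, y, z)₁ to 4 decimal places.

(-0.6071, 0.9286, 1.1071)

At (-1/2, 2, 2): F = (17.0000, -3.0000, 17.5000).
Jacobian J = [[-4·z, 2·y + 3·z, -4·x + 3·y], [y, x, -2·z + 1], [2·z + 1, 0, 2·x + 10·z]].
At the point, J = [[-8.0000, 10.0000, 8.0000], [2.0000, -0.5000, -3.0000], [5.0000, 0.0000, 19.0000]] (det J = -434.0000).
Solving J·Δ = −F gives Δ = (-0.1071, -1.0714, -0.8929).
Then the next iterate is (x, y, z)₁ = (-0.6071, 0.9286, 1.1071).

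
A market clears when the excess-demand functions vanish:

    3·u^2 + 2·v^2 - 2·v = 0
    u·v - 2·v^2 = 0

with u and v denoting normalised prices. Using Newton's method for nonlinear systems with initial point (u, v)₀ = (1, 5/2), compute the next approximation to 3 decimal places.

(0.804, 1.334)

At (1, 5/2): F = (10.500, -10.000).
Jacobian J = [[6·u, 4·v - 2], [v, u - 4·v]].
At the point, J = [[6.000, 8.000], [2.500, -9.000]] (det J = -74.000).
Solving J·Δ = −F gives Δ = (-0.196, -1.166).
Then the next iterate is (u, v)₁ = (0.804, 1.334).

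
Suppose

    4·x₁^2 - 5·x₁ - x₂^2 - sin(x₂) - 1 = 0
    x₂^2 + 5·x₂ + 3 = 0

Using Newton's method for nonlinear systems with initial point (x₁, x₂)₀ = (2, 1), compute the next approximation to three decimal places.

At (2, 1): F = (3.15853, 9.000).
Jacobian J = [[8·x₁ - 5, -2·x₂ - cos(x₂)], [0, 2·x₂ + 5]].
At the point, J = [[11.000, -2.54030], [0.000, 7.000]] (det J = 77.000).
Solving J·Δ = −F gives Δ = (-0.584, -1.286).
Then the next iterate is (x₁, x₂)₁ = (1.416, -0.286).

(1.416, -0.286)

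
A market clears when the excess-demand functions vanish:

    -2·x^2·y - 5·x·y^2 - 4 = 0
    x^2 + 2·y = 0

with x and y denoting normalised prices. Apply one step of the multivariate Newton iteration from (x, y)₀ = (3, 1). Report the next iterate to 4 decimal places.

At (3, 1): F = (-37.0000, 11.0000).
Jacobian J = [[-4·x·y - 5·y^2, -2·x^2 - 10·x·y], [2·x, 2]].
At the point, J = [[-17.0000, -48.0000], [6.0000, 2.0000]] (det J = 254.0000).
Solving J·Δ = −F gives Δ = (-1.7874, -0.1378).
Then the next iterate is (x, y)₁ = (1.2126, 0.8622).

(1.2126, 0.8622)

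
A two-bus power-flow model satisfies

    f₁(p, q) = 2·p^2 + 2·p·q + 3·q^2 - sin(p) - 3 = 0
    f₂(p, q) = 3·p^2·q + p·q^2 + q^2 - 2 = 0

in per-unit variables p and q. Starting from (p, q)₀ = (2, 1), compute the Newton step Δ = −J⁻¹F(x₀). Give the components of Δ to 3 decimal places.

At (2, 1): F = (11.09070, 13.000).
Jacobian J = [[4·p + 2·q - cos(p), 2·p + 6·q], [6·p·q + q^2, 3·p^2 + 2·p·q + 2·q]].
At the point, J = [[10.41615, 10.000], [13.000, 18.000]] (det J = 57.49064).
Solving J·Δ = −F gives Δ = (-1.211, 0.153).

(-1.211, 0.153)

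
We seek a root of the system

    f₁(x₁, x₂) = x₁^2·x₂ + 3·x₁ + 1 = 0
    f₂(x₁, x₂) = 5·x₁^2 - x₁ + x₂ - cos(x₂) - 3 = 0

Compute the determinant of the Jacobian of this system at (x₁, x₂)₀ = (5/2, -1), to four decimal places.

J = [[2·x₁·x₂ + 3, x₁^2], [10·x₁ - 1, sin(x₂) + 1]].
At the point, J = [[-2.0000, 6.2500], [24.0000, 0.158529]].
det J = -150.3171.

-150.3171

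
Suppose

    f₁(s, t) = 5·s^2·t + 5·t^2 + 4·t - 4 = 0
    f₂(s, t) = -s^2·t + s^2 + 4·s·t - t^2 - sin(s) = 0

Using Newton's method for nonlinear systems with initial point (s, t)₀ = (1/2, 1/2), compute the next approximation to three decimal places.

(0.219, 0.581)

At (1/2, 1/2): F = (-0.125, 0.39557).
Jacobian J = [[10·s·t, 5·s^2 + 10·t + 4], [-2·s·t + 2·s + 4·t - cos(s), -s^2 + 4·s - 2·t]].
At the point, J = [[2.500, 10.250], [1.62242, 0.750]] (det J = -14.75478).
Solving J·Δ = −F gives Δ = (-0.281, 0.081).
Then the next iterate is (s, t)₁ = (0.219, 0.581).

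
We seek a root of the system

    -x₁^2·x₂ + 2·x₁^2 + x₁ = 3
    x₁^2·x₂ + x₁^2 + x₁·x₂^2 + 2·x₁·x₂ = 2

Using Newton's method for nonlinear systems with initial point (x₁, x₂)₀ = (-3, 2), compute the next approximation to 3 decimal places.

(-2.364, 1.404)

At (-3, 2): F = (-6.000, 1.000).
Jacobian J = [[-2·x₁·x₂ + 4·x₁ + 1, -x₁^2], [2·x₁·x₂ + 2·x₁ + x₂^2 + 2·x₂, x₁^2 + 2·x₁·x₂ + 2·x₁]].
At the point, J = [[1.000, -9.000], [-10.000, -9.000]] (det J = -99.000).
Solving J·Δ = −F gives Δ = (0.636, -0.596).
Then the next iterate is (x₁, x₂)₁ = (-2.364, 1.404).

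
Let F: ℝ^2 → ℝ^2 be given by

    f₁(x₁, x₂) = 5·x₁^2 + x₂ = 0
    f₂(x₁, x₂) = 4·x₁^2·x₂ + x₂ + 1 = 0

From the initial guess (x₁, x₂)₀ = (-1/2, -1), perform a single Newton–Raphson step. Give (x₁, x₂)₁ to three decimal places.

(-0.393, -0.714)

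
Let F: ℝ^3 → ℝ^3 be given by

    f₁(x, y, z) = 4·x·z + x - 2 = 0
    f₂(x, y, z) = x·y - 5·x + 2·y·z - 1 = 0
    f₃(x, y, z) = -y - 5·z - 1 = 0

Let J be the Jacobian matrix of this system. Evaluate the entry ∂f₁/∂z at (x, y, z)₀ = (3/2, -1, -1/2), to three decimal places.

6.000

∂f₁/∂z = 4·x.
At (3/2, -1, -1/2) this is 6.000.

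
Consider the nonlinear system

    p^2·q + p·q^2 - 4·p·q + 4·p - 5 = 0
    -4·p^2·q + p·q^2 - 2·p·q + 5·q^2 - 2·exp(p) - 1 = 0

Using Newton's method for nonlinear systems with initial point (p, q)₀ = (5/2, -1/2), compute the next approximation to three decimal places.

(0.998, -0.201)

At (5/2, -1/2): F = (7.500, -8.48999).
Jacobian J = [[2·p·q + q^2 - 4·q + 4, p^2 + 2·p·q - 4·p], [-8·p·q + q^2 - 2·q - 2·exp(p), -4·p^2 + 2·p·q - 2·p + 10·q]].
At the point, J = [[3.750, -6.250], [-13.11499, -37.500]] (det J = -222.59367).
Solving J·Δ = −F gives Δ = (-1.502, 0.299).
Then the next iterate is (p, q)₁ = (0.998, -0.201).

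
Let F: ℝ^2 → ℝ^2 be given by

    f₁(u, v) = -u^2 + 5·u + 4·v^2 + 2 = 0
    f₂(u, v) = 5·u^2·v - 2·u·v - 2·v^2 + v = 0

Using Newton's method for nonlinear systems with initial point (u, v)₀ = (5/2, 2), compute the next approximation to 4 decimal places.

(2.1234, 0.4844)

At (5/2, 2): F = (24.2500, 46.5000).
Jacobian J = [[-2·u + 5, 8·v], [10·u·v - 2·v, 5·u^2 - 2·u - 4·v + 1]].
At the point, J = [[0.0000, 16.0000], [46.0000, 19.2500]] (det J = -736.0000).
Solving J·Δ = −F gives Δ = (-0.3766, -1.5156).
Then the next iterate is (u, v)₁ = (2.1234, 0.4844).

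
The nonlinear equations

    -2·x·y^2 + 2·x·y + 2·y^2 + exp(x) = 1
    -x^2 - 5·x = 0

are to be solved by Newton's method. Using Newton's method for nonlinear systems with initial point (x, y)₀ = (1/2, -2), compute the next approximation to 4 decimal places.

At (1/2, -2): F = (2.648721, -2.7500).
Jacobian J = [[-2·y^2 + 2·y + exp(x), -4·x·y + 2·x + 4·y], [-2·x - 5, 0]].
At the point, J = [[-10.351279, -3.0000], [-6.0000, 0.0000]] (det J = -18.0000).
Solving J·Δ = −F gives Δ = (-0.4583, 2.4644).
Then the next iterate is (x, y)₁ = (0.0417, 0.4644).

(0.0417, 0.4644)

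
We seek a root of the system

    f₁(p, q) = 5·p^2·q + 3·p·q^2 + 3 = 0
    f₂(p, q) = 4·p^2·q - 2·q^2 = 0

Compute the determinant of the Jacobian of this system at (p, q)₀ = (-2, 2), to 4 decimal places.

-352.0000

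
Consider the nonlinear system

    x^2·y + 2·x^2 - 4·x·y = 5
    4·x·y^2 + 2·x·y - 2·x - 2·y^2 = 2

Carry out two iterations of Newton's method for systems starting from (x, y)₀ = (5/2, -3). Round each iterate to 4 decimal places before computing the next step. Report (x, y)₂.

At (5/2, -3): F = (18.7500, 50.0000).
Jacobian J = [[2·x·y + 4·x - 4·y, x^2 - 4·x], [4·y^2 + 2·y - 2, 8·x·y + 2·x - 4·y]].
At the point, J = [[7.0000, -3.7500], [28.0000, -43.0000]] (det J = -196.0000).
Solving J·Δ = −F gives Δ = (-3.1569, -0.8929).
Then the next iterate is (x, y)₁ = (-0.6569, -3.8929).
Round to (-0.6569, -3.8929) and repeat: F = (-16.045804, -65.701461), J = [[18.058492, 3.059118], [50.832882, 34.715768]].
Δ = (0.7553, 0.7866), so (x, y)₂ = (0.0984, -3.1063).

(0.0984, -3.1063)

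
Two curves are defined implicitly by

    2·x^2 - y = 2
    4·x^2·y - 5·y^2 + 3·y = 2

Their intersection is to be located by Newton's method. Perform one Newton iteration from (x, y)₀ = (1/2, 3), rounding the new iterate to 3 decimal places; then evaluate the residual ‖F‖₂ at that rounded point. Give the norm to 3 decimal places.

40.508

At (1/2, 3): F = (-4.500, -35.000).
Jacobian J = [[4·x, -1], [8·x·y, 4·x^2 - 10·y + 3]].
At the point, J = [[2.000, -1.000], [12.000, -26.000]] (det J = -40.000).
Solving J·Δ = −F gives Δ = (2.050, -0.400).
Then the next iterate is (x, y)₁ = (2.550, 2.600).
Re-evaluating at (2.550, 2.600): F = (8.405, 39.626), so ‖F‖₂ = 40.508.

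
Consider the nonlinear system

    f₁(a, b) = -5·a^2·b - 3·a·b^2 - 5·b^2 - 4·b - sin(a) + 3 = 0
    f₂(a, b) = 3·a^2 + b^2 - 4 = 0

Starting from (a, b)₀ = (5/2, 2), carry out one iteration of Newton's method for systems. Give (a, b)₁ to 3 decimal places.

(1.411, 1.396)

At (5/2, 2): F = (-118.09847, 18.750).
Jacobian J = [[-10·a·b - 3·b^2 - cos(a), -5·a^2 - 6·a·b - 10·b - 4], [6·a, 2·b]].
At the point, J = [[-61.19886, -85.250], [15.000, 4.000]] (det J = 1033.95457).
Solving J·Δ = −F gives Δ = (-1.089, -0.604).
Then the next iterate is (a, b)₁ = (1.411, 1.396).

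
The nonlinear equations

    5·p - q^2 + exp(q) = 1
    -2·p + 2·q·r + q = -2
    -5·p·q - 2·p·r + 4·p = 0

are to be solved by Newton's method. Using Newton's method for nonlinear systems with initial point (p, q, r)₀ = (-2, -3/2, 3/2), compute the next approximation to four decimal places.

At (-2, -3/2, 3/2): F = (-13.026870, 0.0000, -17.0000).
Jacobian J = [[5, -2·q + exp(q), 0], [-2, 2·r + 1, 2·q], [-5·q - 2·r + 4, -5·p, -2·p]].
At the point, J = [[5.0000, 3.223130, 0.0000], [-2.0000, 4.0000, -3.0000], [8.5000, 10.0000, 4.0000]] (det J = 173.595222).
Solving J·Δ = −F gives Δ = (2.5050, 0.1557, -1.4624).
Then the next iterate is (p, q, r)₁ = (0.5050, -1.3443, 0.0376).

(0.5050, -1.3443, 0.0376)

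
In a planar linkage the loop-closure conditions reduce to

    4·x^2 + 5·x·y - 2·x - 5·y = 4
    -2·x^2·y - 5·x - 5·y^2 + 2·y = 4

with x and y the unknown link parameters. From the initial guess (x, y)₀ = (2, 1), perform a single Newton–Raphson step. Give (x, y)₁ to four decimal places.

(1.6527, -0.2803)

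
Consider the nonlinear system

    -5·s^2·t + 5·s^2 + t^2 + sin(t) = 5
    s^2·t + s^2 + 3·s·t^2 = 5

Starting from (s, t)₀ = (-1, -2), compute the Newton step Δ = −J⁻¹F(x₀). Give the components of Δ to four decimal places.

At (-1, -2): F = (13.090703, -18.0000).
Jacobian J = [[-10·s·t + 10·s, -5·s^2 + 2·t + cos(t)], [2·s·t + 2·s + 3·t^2, s^2 + 6·s·t]].
At the point, J = [[-30.0000, -9.416147], [14.0000, 13.0000]] (det J = -258.173944).
Solving J·Δ = −F gives Δ = (0.0027, 1.3817).

(0.0027, 1.3817)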